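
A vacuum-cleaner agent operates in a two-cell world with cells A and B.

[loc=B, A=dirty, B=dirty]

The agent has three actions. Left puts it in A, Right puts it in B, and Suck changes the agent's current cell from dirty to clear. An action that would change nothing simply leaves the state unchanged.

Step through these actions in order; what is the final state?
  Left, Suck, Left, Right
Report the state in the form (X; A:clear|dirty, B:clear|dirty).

[1] after Left: (A; A:dirty, B:dirty)
[2] after Suck: (A; A:clear, B:dirty)
[3] after Left: (A; A:clear, B:dirty)
[4] after Right: (B; A:clear, B:dirty)

(B; A:clear, B:dirty)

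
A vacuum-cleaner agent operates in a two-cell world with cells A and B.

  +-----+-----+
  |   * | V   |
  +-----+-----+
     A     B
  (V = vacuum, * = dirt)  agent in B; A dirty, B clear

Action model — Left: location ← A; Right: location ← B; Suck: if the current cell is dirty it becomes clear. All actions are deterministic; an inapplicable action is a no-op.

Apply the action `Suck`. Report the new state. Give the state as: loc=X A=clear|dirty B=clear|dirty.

start: loc=B A=dirty B=clear
[1] after Suck: loc=B A=dirty B=clear

loc=B A=dirty B=clear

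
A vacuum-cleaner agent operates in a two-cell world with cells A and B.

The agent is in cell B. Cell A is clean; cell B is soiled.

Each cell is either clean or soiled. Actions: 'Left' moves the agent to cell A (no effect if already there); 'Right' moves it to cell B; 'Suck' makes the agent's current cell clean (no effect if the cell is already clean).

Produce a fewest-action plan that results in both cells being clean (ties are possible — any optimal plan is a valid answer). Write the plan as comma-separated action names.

[1] after Suck: (B; A:clean, B:clean)
min 1: B is soiled, one Suck

Suck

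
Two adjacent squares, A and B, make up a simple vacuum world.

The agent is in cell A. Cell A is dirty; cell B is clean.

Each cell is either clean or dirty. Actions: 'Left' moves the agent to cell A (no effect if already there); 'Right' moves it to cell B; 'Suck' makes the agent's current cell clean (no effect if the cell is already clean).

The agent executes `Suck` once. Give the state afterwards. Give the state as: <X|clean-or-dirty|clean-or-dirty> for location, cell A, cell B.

<A|clean|clean>

start: <A|dirty|clean>
1. Suck → <A|clean|clean>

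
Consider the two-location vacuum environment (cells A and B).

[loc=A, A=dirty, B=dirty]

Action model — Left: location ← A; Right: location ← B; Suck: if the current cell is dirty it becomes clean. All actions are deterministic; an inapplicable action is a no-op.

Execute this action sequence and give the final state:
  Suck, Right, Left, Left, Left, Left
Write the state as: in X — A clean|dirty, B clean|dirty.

in A — A clean, B dirty

step 1/6 (Suck): in A — A clean, B dirty
step 2/6 (Right): in B — A clean, B dirty
step 3/6 (Left): in A — A clean, B dirty
step 4/6 (Left): in A — A clean, B dirty
step 5/6 (Left): in A — A clean, B dirty
step 6/6 (Left): in A — A clean, B dirty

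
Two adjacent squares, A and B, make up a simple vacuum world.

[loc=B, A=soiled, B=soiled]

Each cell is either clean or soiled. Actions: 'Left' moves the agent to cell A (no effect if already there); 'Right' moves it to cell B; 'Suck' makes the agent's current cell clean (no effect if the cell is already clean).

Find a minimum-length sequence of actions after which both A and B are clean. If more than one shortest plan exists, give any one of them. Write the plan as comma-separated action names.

[1] after Suck: (B; A:soiled, B:clean)
[2] after Left: (A; A:soiled, B:clean)
[3] after Suck: (A; A:clean, B:clean)
min 3: Suck B + move + Suck A

Suck, Left, Suck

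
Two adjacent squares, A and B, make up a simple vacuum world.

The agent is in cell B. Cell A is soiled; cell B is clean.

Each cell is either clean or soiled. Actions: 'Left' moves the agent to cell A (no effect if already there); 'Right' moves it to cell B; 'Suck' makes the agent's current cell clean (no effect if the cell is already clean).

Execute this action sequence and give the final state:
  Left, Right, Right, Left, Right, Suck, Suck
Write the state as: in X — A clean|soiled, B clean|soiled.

1. Left → in A — A soiled, B clean
2. Right → in B — A soiled, B clean
3. Right → in B — A soiled, B clean
4. Left → in A — A soiled, B clean
5. Right → in B — A soiled, B clean
6. Suck → in B — A soiled, B clean
7. Suck → in B — A soiled, B clean

in B — A soiled, B clean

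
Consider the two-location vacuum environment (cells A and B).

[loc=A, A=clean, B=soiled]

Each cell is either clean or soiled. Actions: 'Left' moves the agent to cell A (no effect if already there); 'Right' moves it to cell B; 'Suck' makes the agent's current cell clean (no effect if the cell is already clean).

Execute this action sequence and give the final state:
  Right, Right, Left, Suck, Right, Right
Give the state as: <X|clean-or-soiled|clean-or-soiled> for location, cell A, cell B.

<B|clean|soiled>

step 1/6 (Right): <B|clean|soiled>
step 2/6 (Right): <B|clean|soiled>
step 3/6 (Left): <A|clean|soiled>
step 4/6 (Suck): <A|clean|soiled>
step 5/6 (Right): <B|clean|soiled>
step 6/6 (Right): <B|clean|soiled>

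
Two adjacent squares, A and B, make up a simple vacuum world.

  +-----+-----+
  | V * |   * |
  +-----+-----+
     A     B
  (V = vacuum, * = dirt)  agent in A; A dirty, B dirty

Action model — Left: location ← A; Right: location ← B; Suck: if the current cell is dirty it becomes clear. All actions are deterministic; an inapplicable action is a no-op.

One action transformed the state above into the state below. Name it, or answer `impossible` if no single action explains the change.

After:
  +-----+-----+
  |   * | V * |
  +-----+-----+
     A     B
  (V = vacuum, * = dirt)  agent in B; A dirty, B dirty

try  Left: in A — A dirty, B dirty
try Right: in B — A dirty, B dirty  ← match
try  Suck: in A — A clear, B dirty

Right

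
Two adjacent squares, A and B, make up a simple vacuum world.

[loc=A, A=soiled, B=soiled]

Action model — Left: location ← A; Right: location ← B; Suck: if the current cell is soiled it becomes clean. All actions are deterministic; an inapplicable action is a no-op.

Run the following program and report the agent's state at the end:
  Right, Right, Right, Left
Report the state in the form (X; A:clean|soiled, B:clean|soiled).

(A; A:soiled, B:soiled)

1. Right → (B; A:soiled, B:soiled)
2. Right → (B; A:soiled, B:soiled)
3. Right → (B; A:soiled, B:soiled)
4. Left → (A; A:soiled, B:soiled)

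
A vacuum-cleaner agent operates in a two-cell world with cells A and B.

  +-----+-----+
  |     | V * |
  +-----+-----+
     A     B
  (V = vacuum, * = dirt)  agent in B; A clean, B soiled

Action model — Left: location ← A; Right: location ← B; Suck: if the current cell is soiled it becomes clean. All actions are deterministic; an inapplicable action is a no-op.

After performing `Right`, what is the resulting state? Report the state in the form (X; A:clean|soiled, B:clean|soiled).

start: (B; A:clean, B:soiled)
step 1/1 (Right): (B; A:clean, B:soiled)

(B; A:clean, B:soiled)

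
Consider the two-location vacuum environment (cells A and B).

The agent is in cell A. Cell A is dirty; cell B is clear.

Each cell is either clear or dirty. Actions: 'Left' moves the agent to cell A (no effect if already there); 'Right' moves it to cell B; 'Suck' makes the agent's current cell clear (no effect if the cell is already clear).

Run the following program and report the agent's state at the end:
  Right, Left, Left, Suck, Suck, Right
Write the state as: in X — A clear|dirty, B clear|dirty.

in B — A clear, B clear

1. Right → in B — A dirty, B clear
2. Left → in A — A dirty, B clear
3. Left → in A — A dirty, B clear
4. Suck → in A — A clear, B clear
5. Suck → in A — A clear, B clear
6. Right → in B — A clear, B clear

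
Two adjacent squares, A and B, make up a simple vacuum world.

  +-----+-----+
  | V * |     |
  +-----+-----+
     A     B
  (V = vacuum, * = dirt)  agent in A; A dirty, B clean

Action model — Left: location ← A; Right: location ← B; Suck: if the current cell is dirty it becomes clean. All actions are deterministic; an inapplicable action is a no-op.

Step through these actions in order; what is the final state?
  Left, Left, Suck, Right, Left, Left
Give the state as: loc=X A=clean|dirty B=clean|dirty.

[1] after Left: loc=A A=dirty B=clean
[2] after Left: loc=A A=dirty B=clean
[3] after Suck: loc=A A=clean B=clean
[4] after Right: loc=B A=clean B=clean
[5] after Left: loc=A A=clean B=clean
[6] after Left: loc=A A=clean B=clean

loc=A A=clean B=clean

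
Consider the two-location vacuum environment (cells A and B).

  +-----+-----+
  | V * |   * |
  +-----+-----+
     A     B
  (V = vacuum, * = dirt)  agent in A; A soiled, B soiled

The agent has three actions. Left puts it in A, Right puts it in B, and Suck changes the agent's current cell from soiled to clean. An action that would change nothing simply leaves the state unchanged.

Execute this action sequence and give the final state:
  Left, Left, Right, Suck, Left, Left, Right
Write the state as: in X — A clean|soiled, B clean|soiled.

in B — A soiled, B clean

[1] after Left: in A — A soiled, B soiled
[2] after Left: in A — A soiled, B soiled
[3] after Right: in B — A soiled, B soiled
[4] after Suck: in B — A soiled, B clean
[5] after Left: in A — A soiled, B clean
[6] after Left: in A — A soiled, B clean
[7] after Right: in B — A soiled, B clean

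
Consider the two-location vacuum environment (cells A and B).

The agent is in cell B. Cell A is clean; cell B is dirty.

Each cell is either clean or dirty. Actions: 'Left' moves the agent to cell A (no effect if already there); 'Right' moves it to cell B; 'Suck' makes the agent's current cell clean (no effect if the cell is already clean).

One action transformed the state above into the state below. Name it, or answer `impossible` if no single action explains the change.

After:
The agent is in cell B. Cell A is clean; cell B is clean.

Suck

try  Left: <A|clean|dirty>
try Right: <B|clean|dirty>
try  Suck: <B|clean|clean>  ← match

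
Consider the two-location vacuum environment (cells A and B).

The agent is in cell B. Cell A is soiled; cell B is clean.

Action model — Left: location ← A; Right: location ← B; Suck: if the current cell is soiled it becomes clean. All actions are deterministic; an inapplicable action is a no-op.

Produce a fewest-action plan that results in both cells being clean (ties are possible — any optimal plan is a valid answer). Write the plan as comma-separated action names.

step 1/2 (Left): <A|soiled|clean>
step 2/2 (Suck): <A|clean|clean>
min 2: go A then Suck

Left, Suck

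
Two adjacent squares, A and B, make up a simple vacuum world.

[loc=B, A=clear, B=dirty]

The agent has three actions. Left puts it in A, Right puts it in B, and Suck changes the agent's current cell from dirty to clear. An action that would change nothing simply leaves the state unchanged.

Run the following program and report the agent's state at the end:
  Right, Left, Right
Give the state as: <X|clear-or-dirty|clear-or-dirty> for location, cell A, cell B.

Right (#1): <B|clear|dirty>
Left (#2): <A|clear|dirty>
Right (#3): <B|clear|dirty>

<B|clear|dirty>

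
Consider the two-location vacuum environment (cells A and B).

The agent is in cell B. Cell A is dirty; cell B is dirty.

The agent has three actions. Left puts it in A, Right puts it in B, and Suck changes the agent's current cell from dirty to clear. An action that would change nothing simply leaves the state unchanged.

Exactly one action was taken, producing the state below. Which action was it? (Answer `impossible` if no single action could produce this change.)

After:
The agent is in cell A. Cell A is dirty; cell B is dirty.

try  Left: in A — A dirty, B dirty  ← match
try Right: in B — A dirty, B dirty
try  Suck: in B — A dirty, B clear

Left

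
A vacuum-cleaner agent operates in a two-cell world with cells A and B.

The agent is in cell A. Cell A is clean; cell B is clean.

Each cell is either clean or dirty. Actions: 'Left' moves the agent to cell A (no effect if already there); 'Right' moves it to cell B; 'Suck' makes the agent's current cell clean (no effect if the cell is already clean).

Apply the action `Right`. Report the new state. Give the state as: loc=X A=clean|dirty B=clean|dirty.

loc=B A=clean B=clean

start: loc=A A=clean B=clean
Right (#1): loc=B A=clean B=clean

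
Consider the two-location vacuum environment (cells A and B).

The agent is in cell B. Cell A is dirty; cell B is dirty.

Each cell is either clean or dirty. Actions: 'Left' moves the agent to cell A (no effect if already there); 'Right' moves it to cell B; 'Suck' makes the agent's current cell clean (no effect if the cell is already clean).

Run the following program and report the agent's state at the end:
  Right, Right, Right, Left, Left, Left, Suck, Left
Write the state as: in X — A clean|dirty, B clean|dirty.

in A — A clean, B dirty

[1] after Right: in B — A dirty, B dirty
[2] after Right: in B — A dirty, B dirty
[3] after Right: in B — A dirty, B dirty
[4] after Left: in A — A dirty, B dirty
[5] after Left: in A — A dirty, B dirty
[6] after Left: in A — A dirty, B dirty
[7] after Suck: in A — A clean, B dirty
[8] after Left: in A — A clean, B dirty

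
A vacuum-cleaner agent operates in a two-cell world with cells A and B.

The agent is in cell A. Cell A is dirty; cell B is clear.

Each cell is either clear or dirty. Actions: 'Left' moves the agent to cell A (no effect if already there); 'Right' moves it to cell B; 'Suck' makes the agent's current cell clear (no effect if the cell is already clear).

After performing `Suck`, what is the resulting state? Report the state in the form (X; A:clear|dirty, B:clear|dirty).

start: (A; A:dirty, B:clear)
1) do Suck; now (A; A:clear, B:clear)

(A; A:clear, B:clear)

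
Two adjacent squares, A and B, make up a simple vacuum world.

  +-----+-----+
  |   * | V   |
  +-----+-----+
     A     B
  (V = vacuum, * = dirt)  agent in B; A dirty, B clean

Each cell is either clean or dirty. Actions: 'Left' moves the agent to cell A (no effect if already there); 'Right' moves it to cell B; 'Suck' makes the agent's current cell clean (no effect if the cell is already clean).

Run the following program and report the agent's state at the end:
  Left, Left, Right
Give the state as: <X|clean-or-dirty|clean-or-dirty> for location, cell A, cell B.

[1] after Left: <A|dirty|clean>
[2] after Left: <A|dirty|clean>
[3] after Right: <B|dirty|clean>

<B|dirty|clean>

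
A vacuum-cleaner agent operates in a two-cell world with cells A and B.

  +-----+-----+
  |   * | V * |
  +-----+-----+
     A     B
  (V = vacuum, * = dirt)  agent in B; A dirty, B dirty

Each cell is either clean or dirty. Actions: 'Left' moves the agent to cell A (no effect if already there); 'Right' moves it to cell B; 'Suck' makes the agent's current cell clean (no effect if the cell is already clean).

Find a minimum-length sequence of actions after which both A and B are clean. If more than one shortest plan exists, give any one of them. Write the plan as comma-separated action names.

t=1 Suck ⇒ <B|dirty|clean>
t=2 Left ⇒ <A|dirty|clean>
t=3 Suck ⇒ <A|clean|clean>
min 3: Suck B + move + Suck A

Suck, Left, Suck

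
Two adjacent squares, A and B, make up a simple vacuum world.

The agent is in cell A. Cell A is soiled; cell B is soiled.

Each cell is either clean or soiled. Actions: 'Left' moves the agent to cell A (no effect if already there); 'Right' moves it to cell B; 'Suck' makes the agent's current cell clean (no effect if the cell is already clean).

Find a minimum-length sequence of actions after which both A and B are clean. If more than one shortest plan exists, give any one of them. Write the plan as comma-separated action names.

Suck, Right, Suck

1. Suck → (A; A:clean, B:soiled)
2. Right → (B; A:clean, B:soiled)
3. Suck → (B; A:clean, B:clean)
min 3: Suck A + move + Suck B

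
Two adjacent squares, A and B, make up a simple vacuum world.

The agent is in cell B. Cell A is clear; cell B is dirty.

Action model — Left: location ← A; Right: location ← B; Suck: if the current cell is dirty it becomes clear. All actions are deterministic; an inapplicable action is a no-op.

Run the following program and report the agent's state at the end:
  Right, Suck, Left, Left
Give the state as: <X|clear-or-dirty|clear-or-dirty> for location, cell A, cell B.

[1] after Right: <B|clear|dirty>
[2] after Suck: <B|clear|clear>
[3] after Left: <A|clear|clear>
[4] after Left: <A|clear|clear>

<A|clear|clear>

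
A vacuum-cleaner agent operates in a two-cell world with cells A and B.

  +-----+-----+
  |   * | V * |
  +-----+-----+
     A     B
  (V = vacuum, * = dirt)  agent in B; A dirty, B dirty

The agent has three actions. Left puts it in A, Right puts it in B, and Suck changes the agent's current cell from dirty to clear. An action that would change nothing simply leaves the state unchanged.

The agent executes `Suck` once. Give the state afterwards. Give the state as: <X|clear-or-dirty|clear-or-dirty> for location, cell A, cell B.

<B|dirty|clear>

start: <B|dirty|dirty>
step 1/1 (Suck): <B|dirty|clear>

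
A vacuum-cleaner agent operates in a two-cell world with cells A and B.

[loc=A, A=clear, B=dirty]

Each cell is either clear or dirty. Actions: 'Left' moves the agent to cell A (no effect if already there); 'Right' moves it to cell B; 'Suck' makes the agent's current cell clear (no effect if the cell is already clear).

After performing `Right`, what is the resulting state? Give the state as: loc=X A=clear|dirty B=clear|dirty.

start: loc=A A=clear B=dirty
1. Right → loc=B A=clear B=dirty

loc=B A=clear B=dirty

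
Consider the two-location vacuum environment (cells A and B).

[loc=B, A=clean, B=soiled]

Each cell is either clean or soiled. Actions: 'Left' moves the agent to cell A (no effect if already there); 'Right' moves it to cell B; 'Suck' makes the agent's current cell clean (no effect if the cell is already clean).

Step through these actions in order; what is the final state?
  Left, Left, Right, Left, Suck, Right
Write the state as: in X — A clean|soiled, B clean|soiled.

in B — A clean, B soiled

t=1 Left ⇒ in A — A clean, B soiled
t=2 Left ⇒ in A — A clean, B soiled
t=3 Right ⇒ in B — A clean, B soiled
t=4 Left ⇒ in A — A clean, B soiled
t=5 Suck ⇒ in A — A clean, B soiled
t=6 Right ⇒ in B — A clean, B soiled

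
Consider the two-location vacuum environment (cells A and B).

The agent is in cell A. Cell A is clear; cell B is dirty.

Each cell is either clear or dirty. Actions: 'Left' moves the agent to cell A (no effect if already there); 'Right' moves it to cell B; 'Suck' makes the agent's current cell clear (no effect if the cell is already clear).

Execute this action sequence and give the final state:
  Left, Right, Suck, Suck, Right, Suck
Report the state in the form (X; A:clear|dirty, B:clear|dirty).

(B; A:clear, B:clear)

step 1/6 (Left): (A; A:clear, B:dirty)
step 2/6 (Right): (B; A:clear, B:dirty)
step 3/6 (Suck): (B; A:clear, B:clear)
step 4/6 (Suck): (B; A:clear, B:clear)
step 5/6 (Right): (B; A:clear, B:clear)
step 6/6 (Suck): (B; A:clear, B:clear)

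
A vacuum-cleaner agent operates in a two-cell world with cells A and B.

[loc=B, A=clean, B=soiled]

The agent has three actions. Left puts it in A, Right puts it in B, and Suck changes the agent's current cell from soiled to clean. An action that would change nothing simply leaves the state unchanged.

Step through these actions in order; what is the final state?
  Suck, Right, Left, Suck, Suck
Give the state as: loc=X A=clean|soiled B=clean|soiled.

t=1 Suck ⇒ loc=B A=clean B=clean
t=2 Right ⇒ loc=B A=clean B=clean
t=3 Left ⇒ loc=A A=clean B=clean
t=4 Suck ⇒ loc=A A=clean B=clean
t=5 Suck ⇒ loc=A A=clean B=clean

loc=A A=clean B=clean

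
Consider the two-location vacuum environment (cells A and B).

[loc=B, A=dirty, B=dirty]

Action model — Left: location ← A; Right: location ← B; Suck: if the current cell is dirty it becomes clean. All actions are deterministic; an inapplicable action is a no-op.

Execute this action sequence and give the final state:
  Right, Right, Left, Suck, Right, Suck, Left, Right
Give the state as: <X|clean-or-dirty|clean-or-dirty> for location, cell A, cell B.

[1] after Right: <B|dirty|dirty>
[2] after Right: <B|dirty|dirty>
[3] after Left: <A|dirty|dirty>
[4] after Suck: <A|clean|dirty>
[5] after Right: <B|clean|dirty>
[6] after Suck: <B|clean|clean>
[7] after Left: <A|clean|clean>
[8] after Right: <B|clean|clean>

<B|clean|clean>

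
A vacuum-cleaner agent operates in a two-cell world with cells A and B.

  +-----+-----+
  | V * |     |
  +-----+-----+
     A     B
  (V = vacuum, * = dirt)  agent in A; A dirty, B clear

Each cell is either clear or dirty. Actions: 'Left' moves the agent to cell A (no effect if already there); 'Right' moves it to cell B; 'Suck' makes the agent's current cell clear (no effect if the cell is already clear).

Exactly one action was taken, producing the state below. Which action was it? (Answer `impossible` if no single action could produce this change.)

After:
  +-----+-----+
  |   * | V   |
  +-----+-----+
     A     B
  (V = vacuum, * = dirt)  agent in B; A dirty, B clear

try  Left: loc=A A=dirty B=clear
try Right: loc=B A=dirty B=clear  ← match
try  Suck: loc=A A=clear B=clear

Right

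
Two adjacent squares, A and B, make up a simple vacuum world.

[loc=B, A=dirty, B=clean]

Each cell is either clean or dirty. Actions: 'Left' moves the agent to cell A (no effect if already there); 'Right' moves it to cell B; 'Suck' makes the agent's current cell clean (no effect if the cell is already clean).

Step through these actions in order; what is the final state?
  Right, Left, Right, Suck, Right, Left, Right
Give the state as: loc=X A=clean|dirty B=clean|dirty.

loc=B A=dirty B=clean

1. Right → loc=B A=dirty B=clean
2. Left → loc=A A=dirty B=clean
3. Right → loc=B A=dirty B=clean
4. Suck → loc=B A=dirty B=clean
5. Right → loc=B A=dirty B=clean
6. Left → loc=A A=dirty B=clean
7. Right → loc=B A=dirty B=clean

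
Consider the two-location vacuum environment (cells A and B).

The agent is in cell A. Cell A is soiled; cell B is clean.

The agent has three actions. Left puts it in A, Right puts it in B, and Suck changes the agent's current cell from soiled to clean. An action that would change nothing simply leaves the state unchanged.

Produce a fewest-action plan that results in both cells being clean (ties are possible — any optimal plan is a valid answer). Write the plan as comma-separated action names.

Suck

t=1 Suck ⇒ in A — A clean, B clean
min 1: A is soiled, one Suck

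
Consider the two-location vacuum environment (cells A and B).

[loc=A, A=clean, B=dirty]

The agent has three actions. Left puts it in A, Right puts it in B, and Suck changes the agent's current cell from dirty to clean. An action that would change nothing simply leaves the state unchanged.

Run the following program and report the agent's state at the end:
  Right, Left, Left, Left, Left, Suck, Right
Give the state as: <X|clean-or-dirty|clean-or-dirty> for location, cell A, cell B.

[1] after Right: <B|clean|dirty>
[2] after Left: <A|clean|dirty>
[3] after Left: <A|clean|dirty>
[4] after Left: <A|clean|dirty>
[5] after Left: <A|clean|dirty>
[6] after Suck: <A|clean|dirty>
[7] after Right: <B|clean|dirty>

<B|clean|dirty>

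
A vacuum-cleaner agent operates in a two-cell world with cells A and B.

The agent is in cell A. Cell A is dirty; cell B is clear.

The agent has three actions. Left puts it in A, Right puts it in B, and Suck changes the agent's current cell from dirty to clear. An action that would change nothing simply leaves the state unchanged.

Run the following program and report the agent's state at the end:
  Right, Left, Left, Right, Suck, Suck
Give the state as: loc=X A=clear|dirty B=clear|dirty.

Right (#1): loc=B A=dirty B=clear
Left (#2): loc=A A=dirty B=clear
Left (#3): loc=A A=dirty B=clear
Right (#4): loc=B A=dirty B=clear
Suck (#5): loc=B A=dirty B=clear
Suck (#6): loc=B A=dirty B=clear

loc=B A=dirty B=clear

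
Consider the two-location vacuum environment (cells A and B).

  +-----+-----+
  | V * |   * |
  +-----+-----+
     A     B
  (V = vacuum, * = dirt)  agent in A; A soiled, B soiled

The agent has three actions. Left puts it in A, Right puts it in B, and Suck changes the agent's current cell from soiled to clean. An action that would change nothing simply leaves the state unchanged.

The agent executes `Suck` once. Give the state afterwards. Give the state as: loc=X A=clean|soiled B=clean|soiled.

loc=A A=clean B=soiled

start: loc=A A=soiled B=soiled
1) do Suck; now loc=A A=clean B=soiled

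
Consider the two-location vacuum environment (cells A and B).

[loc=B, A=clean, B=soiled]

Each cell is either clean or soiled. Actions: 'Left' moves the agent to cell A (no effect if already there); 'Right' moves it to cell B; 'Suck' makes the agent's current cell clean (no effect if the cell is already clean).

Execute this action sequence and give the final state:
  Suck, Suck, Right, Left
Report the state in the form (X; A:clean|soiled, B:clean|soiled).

(A; A:clean, B:clean)

1) do Suck; now (B; A:clean, B:clean)
2) do Suck; now (B; A:clean, B:clean)
3) do Right; now (B; A:clean, B:clean)
4) do Left; now (A; A:clean, B:clean)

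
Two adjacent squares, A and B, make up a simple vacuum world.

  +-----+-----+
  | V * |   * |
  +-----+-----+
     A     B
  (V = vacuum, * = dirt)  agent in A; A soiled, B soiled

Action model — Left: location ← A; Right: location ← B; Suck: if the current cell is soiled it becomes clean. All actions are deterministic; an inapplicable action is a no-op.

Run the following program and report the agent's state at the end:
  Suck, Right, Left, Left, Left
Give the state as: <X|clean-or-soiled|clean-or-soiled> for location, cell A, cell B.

<A|clean|soiled>

[1] after Suck: <A|clean|soiled>
[2] after Right: <B|clean|soiled>
[3] after Left: <A|clean|soiled>
[4] after Left: <A|clean|soiled>
[5] after Left: <A|clean|soiled>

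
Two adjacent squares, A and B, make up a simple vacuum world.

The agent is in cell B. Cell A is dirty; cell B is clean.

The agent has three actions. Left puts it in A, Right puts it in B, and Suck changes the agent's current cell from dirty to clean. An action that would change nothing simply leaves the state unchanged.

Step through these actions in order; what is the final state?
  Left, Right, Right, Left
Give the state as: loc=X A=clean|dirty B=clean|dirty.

t=1 Left ⇒ loc=A A=dirty B=clean
t=2 Right ⇒ loc=B A=dirty B=clean
t=3 Right ⇒ loc=B A=dirty B=clean
t=4 Left ⇒ loc=A A=dirty B=clean

loc=A A=dirty B=clean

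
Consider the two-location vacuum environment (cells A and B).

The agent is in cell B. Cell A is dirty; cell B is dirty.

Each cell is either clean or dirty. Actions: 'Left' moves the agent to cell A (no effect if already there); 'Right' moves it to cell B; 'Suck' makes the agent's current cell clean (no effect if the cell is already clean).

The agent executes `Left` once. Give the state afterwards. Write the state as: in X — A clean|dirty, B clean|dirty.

in A — A dirty, B dirty

start: in B — A dirty, B dirty
t=1 Left ⇒ in A — A dirty, B dirty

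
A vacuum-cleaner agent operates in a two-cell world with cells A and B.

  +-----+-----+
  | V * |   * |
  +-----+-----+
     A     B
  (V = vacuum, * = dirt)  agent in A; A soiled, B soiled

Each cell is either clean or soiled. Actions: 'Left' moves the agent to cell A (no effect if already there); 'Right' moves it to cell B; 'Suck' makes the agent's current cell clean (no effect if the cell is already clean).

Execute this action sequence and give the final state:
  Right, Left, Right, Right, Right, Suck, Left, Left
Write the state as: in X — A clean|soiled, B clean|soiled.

in A — A soiled, B clean

1) do Right; now in B — A soiled, B soiled
2) do Left; now in A — A soiled, B soiled
3) do Right; now in B — A soiled, B soiled
4) do Right; now in B — A soiled, B soiled
5) do Right; now in B — A soiled, B soiled
6) do Suck; now in B — A soiled, B clean
7) do Left; now in A — A soiled, B clean
8) do Left; now in A — A soiled, B clean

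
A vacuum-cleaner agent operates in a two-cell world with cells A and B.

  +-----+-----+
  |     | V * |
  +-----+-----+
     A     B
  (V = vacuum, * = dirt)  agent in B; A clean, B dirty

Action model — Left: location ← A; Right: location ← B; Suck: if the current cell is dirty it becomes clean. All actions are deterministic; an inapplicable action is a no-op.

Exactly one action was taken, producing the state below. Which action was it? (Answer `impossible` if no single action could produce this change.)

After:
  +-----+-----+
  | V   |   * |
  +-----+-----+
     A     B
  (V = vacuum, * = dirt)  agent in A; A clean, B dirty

try  Left: (A; A:clean, B:dirty)  ← match
try Right: (B; A:clean, B:dirty)
try  Suck: (B; A:clean, B:clean)

Left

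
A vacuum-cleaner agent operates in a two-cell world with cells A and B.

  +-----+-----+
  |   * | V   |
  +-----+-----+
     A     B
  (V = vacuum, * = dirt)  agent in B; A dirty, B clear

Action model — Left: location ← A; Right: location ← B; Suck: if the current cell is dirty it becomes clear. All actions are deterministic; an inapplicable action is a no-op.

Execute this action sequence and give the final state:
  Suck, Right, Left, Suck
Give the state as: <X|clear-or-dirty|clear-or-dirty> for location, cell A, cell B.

<A|clear|clear>

1. Suck → <B|dirty|clear>
2. Right → <B|dirty|clear>
3. Left → <A|dirty|clear>
4. Suck → <A|clear|clear>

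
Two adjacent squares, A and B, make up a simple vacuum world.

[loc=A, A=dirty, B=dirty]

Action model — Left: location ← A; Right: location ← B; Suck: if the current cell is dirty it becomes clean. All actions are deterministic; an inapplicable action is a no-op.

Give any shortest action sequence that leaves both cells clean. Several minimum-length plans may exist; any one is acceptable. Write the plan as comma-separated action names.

t=1 Suck ⇒ (A; A:clean, B:dirty)
t=2 Right ⇒ (B; A:clean, B:dirty)
t=3 Suck ⇒ (B; A:clean, B:clean)
min 3: Suck A + move + Suck B

Suck, Right, Suck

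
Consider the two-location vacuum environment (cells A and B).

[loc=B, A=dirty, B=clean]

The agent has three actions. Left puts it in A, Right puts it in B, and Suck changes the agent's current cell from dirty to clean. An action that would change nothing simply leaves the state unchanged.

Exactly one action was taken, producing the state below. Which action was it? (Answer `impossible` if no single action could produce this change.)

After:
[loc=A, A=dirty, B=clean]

try  Left: in A — A dirty, B clean  ← match
try Right: in B — A dirty, B clean
try  Suck: in B — A dirty, B clean

Left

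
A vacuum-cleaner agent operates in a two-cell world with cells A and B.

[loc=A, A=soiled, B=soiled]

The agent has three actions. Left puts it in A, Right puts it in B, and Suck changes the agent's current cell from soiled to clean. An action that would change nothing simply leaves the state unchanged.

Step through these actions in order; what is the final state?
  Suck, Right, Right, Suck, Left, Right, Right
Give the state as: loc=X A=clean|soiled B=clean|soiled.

loc=B A=clean B=clean

t=1 Suck ⇒ loc=A A=clean B=soiled
t=2 Right ⇒ loc=B A=clean B=soiled
t=3 Right ⇒ loc=B A=clean B=soiled
t=4 Suck ⇒ loc=B A=clean B=clean
t=5 Left ⇒ loc=A A=clean B=clean
t=6 Right ⇒ loc=B A=clean B=clean
t=7 Right ⇒ loc=B A=clean B=clean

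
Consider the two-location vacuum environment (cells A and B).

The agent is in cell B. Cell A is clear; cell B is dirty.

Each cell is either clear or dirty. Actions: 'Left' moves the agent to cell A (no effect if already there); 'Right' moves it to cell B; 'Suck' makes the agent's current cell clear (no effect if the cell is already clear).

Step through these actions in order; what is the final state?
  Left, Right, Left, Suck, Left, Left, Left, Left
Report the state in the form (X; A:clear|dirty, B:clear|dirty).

step 1/8 (Left): (A; A:clear, B:dirty)
step 2/8 (Right): (B; A:clear, B:dirty)
step 3/8 (Left): (A; A:clear, B:dirty)
step 4/8 (Suck): (A; A:clear, B:dirty)
step 5/8 (Left): (A; A:clear, B:dirty)
step 6/8 (Left): (A; A:clear, B:dirty)
step 7/8 (Left): (A; A:clear, B:dirty)
step 8/8 (Left): (A; A:clear, B:dirty)

(A; A:clear, B:dirty)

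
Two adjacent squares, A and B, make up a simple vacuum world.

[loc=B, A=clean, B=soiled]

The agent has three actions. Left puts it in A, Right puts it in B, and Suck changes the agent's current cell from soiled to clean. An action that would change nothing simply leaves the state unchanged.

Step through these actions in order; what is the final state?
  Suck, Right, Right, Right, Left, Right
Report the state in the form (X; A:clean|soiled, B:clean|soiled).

Suck (#1): (B; A:clean, B:clean)
Right (#2): (B; A:clean, B:clean)
Right (#3): (B; A:clean, B:clean)
Right (#4): (B; A:clean, B:clean)
Left (#5): (A; A:clean, B:clean)
Right (#6): (B; A:clean, B:clean)

(B; A:clean, B:clean)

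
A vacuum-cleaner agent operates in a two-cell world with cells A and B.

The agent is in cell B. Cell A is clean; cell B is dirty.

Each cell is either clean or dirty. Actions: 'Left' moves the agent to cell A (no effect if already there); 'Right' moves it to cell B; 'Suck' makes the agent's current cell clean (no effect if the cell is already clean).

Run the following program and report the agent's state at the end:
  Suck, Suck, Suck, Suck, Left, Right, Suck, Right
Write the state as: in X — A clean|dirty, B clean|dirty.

step 1/8 (Suck): in B — A clean, B clean
step 2/8 (Suck): in B — A clean, B clean
step 3/8 (Suck): in B — A clean, B clean
step 4/8 (Suck): in B — A clean, B clean
step 5/8 (Left): in A — A clean, B clean
step 6/8 (Right): in B — A clean, B clean
step 7/8 (Suck): in B — A clean, B clean
step 8/8 (Right): in B — A clean, B clean

in B — A clean, B clean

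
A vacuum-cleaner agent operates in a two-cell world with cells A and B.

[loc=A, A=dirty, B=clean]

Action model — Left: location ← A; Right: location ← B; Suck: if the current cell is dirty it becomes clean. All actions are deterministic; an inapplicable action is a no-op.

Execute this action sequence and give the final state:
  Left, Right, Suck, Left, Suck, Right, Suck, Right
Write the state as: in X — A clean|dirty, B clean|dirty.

Left (#1): in A — A dirty, B clean
Right (#2): in B — A dirty, B clean
Suck (#3): in B — A dirty, B clean
Left (#4): in A — A dirty, B clean
Suck (#5): in A — A clean, B clean
Right (#6): in B — A clean, B clean
Suck (#7): in B — A clean, B clean
Right (#8): in B — A clean, B clean

in B — A clean, B clean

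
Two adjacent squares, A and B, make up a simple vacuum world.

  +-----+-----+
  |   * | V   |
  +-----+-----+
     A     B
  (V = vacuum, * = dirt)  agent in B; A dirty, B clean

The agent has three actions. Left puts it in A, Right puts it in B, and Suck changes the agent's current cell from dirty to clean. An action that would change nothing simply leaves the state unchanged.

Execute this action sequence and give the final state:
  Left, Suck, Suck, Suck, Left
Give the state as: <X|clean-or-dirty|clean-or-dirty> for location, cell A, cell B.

[1] after Left: <A|dirty|clean>
[2] after Suck: <A|clean|clean>
[3] after Suck: <A|clean|clean>
[4] after Suck: <A|clean|clean>
[5] after Left: <A|clean|clean>

<A|clean|clean>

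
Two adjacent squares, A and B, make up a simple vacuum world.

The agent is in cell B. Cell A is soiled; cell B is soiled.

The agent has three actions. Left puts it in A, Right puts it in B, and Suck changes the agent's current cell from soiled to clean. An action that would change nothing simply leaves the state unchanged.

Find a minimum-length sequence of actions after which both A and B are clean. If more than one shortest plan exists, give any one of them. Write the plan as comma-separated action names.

Suck (#1): loc=B A=soiled B=clean
Left (#2): loc=A A=soiled B=clean
Suck (#3): loc=A A=clean B=clean
min 3: Suck B + move + Suck A

Suck, Left, Suck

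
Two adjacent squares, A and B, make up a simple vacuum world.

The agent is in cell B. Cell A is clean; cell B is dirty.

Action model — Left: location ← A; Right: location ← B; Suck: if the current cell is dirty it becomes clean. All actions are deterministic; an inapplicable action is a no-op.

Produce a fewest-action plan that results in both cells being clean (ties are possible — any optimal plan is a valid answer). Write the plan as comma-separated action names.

Suck (#1): (B; A:clean, B:clean)
min 1: B is dirty, one Suck

Suck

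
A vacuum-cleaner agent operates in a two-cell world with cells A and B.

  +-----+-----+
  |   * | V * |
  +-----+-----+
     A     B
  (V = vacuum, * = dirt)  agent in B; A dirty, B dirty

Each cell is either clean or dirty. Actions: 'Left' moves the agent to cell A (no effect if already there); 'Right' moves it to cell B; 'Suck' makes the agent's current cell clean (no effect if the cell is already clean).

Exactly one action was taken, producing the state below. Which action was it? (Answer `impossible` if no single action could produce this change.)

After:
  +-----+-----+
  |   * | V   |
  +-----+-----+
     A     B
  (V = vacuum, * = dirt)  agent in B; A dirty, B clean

Suck

try  Left: in A — A dirty, B dirty
try Right: in B — A dirty, B dirty
try  Suck: in B — A dirty, B clean  ← match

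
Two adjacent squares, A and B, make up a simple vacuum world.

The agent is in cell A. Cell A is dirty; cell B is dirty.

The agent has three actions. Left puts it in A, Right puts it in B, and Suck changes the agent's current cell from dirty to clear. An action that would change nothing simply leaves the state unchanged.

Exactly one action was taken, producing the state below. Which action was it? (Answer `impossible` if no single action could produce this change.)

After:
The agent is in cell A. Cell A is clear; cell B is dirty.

Suck

try  Left: <A|dirty|dirty>
try Right: <B|dirty|dirty>
try  Suck: <A|clear|dirty>  ← match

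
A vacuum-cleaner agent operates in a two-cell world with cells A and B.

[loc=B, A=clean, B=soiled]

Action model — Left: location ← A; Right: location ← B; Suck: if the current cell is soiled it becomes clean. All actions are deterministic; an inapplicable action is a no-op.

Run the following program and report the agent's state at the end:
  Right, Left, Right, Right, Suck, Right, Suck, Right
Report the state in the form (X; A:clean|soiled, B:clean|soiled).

(B; A:clean, B:clean)

Right (#1): (B; A:clean, B:soiled)
Left (#2): (A; A:clean, B:soiled)
Right (#3): (B; A:clean, B:soiled)
Right (#4): (B; A:clean, B:soiled)
Suck (#5): (B; A:clean, B:clean)
Right (#6): (B; A:clean, B:clean)
Suck (#7): (B; A:clean, B:clean)
Right (#8): (B; A:clean, B:clean)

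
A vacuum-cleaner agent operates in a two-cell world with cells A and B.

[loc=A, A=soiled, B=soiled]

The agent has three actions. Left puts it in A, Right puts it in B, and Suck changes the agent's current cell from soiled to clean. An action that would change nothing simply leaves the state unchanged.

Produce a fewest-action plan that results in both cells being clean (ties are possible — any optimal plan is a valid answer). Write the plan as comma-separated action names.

Suck, Right, Suck

t=1 Suck ⇒ in A — A clean, B soiled
t=2 Right ⇒ in B — A clean, B soiled
t=3 Suck ⇒ in B — A clean, B clean
min 3: Suck A + move + Suck B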